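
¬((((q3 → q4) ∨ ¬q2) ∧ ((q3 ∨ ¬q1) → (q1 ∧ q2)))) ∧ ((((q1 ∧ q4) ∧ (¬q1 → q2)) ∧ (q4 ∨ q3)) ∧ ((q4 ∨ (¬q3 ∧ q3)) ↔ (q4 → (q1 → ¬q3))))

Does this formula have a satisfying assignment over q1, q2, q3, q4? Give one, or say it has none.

Case q4 = True: the formula simplifies to ¬(((q3 ∨ ¬q1) → (q1 ∧ q2))) ∧ ((q1 ∧ (¬q1 → q2)) ∧ (q1 → ¬q3)).
  q1 = True: simplifies to ¬((q3 → q2)) ∧ ¬q3.
    q3 = True: the conjunct ¬q3 is False.
    q3 = False: the conjunct ¬((q3 → q2)) becomes ¬((False → q2)) = False.
  q1 = False: the conjunct q1 is False.
Case q4 = False: the conjunct q4 is False.
Both cases fail — unsatisfiable.

UNSATISFIABLE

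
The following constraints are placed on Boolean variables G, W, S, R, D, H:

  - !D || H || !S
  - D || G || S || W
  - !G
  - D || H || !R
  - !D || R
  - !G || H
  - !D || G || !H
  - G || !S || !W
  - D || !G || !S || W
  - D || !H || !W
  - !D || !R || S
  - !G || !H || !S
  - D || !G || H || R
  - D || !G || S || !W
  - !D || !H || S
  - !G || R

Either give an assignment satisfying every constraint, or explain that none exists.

Unit clause (!G) forces G = False.
Set W = True.
  then (G || !S || !W) forces S = False.
Try R = True:
  (!D || !R || S) forces D = False.
  (D || H || !R) forces H = True.
  clause (D || !H || !W) is falsified — backtrack.
So R = False.
  then (!D || R) forces D = False.
  then (D || !H || !W) forces H = False.
All clauses satisfied.

G = False, W = True, S = False, R = False, D = False, H = False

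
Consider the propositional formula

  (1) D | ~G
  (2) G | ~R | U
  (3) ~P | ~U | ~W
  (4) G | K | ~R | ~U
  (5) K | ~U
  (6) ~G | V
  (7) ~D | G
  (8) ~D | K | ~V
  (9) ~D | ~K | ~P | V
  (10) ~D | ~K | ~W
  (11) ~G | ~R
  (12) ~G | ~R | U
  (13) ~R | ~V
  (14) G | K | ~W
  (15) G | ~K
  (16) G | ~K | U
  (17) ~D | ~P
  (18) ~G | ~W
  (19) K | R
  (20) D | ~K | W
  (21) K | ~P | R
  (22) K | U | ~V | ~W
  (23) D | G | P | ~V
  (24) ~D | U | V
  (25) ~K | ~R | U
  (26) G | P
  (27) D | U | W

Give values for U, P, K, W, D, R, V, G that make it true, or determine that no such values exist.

U=T; P=F; K=T; W=F; D=T; R=F; V=T; G=T

Set U = True.
  then (K | ~U) forces K = True.
  then (G | ~K) forces G = True.
  then (~G | ~W) forces W = False.
  then (D | ~K | W) forces D = True.
  then (~G | V) forces V = True.
  then (~G | ~R) forces R = False.
  then (~D | ~P) forces P = False.
All clauses satisfied.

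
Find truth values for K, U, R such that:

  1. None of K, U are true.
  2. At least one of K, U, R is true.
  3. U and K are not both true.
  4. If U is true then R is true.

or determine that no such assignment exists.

K: False, U: False, R: True

  (1) {K, U}: 0 true — none ✓
  (2) {K, U, R}: 1 true — at least one ✓
  (3) U=F, K=F — not both ✓
  (4) U=F ⇒ R: vacuous ✓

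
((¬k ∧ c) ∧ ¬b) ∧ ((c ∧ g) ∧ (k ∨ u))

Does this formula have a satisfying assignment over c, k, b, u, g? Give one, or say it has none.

c = True, k = False, b = False, u = True, g = True

  (¬k ∧ c) ∧ ¬b = True
    ¬k ∧ c = True
      ¬k = True
    ¬b = True
  (c ∧ g) ∧ (k ∨ u) = True
    c ∧ g = True
    k ∨ u = True
Both conjuncts True, so the formula holds.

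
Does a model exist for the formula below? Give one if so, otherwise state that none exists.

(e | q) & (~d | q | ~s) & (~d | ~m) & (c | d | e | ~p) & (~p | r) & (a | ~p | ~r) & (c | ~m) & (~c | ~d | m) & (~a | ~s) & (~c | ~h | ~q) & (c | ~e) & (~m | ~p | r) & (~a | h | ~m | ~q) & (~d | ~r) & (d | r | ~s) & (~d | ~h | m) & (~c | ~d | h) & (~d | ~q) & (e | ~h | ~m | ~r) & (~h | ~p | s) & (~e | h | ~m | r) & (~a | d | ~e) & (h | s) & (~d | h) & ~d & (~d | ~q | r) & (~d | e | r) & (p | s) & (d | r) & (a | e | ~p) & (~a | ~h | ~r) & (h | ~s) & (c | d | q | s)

m = False, q = True, d = False, s = True, a = False, r = True, c = False, h = True, e = False, p = False

Unit clause (~d) forces d = False.
In (d | r) only r is left, so r = True.
Set m = False.
Set q = True.
Set s = True.
  then (~a | ~s) forces a = False.
  then (h | ~s) forces h = True.
  then (a | ~p | ~r) forces p = False.
  then (~c | ~h | ~q) forces c = False.
  then (c | ~e) forces e = False.
All clauses satisfied.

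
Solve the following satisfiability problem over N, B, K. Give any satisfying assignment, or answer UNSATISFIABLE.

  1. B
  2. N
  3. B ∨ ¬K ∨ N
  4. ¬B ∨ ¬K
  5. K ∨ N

Unit clause (B) forces B = True.
Unit clause (N) forces N = True.
In (¬B ∨ ¬K) only ¬K is left, so K = False.
Check each clause:
  (B): B holds.
  (N): N holds.
  (B ∨ ¬K ∨ N): B holds.
  (¬B ∨ ¬K): ¬K holds.
  (K ∨ N): N holds.
All clauses satisfied.

N: True, B: True, K: False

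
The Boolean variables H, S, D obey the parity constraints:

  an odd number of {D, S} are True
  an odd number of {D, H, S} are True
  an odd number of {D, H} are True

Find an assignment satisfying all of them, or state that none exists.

H=F, S=F, D=T

{D, S}: 1 true → odd ✓
{D, H, S}: 1 true → odd ✓
{D, H}: 1 true → odd ✓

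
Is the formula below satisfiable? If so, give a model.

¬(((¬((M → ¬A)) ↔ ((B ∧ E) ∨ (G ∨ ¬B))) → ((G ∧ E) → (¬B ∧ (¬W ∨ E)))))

E: True, A: True, B: True, W: False, G: True, M: True

  ¬(((¬((M → ¬A)) ↔ ((B ∧ E) ∨ (G ∨ ¬B))) → ((G ∧ E) → (¬B ∧ (¬W ∨ E))))) = True
    (¬((M → ¬A)) ↔ ((B ∧ E) ∨ (G ∨ ¬B))) → ((G ∧ E) → (¬B ∧ (¬W ∨ E))) = False
      ¬((M → ¬A)) ↔ ((B ∧ E) ∨ (G ∨ ¬B)) = True
        ¬((M → ¬A)) = True
          M → ¬A = False
            ¬A = False
        (B ∧ E) ∨ (G ∨ ¬B) = True
          B ∧ E = True
          G ∨ ¬B = True
            ¬B = False
      (G ∧ E) → (¬B ∧ (¬W ∨ E)) = False
        G ∧ E = True
        ¬B ∧ (¬W ∨ E) = False
          ¬B = False
          ¬W ∨ E = True
            ¬W = True
The formula evaluates to True.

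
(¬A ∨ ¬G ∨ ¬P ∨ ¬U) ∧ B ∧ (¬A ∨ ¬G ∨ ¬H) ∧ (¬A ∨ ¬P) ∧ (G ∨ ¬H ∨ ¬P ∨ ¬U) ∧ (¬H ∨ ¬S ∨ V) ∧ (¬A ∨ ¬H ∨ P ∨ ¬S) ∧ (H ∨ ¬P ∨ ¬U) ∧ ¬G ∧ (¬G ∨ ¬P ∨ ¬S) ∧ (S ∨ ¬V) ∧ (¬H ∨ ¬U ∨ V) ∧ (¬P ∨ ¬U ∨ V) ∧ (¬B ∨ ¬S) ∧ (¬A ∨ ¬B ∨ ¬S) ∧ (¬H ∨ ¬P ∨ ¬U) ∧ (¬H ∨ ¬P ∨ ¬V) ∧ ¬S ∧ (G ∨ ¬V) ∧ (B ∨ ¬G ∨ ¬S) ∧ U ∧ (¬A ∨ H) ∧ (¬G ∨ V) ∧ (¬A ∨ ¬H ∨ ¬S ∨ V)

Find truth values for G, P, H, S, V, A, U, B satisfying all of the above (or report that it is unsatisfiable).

G: False, P: False, H: False, S: False, V: False, A: False, U: True, B: True

Unit clause (B) forces B = True.
Unit clause (¬G) forces G = False.
In (¬B ∨ ¬S) only ¬S is left, so S = False.
In (G ∨ ¬V) only ¬V is left, so V = False.
Unit clause (U) forces U = True.
In (¬H ∨ ¬U ∨ V) only ¬H is left, so H = False.
In (¬P ∨ ¬U ∨ V) only ¬P is left, so P = False.
In (¬A ∨ H) only ¬A is left, so A = False.
All clauses satisfied.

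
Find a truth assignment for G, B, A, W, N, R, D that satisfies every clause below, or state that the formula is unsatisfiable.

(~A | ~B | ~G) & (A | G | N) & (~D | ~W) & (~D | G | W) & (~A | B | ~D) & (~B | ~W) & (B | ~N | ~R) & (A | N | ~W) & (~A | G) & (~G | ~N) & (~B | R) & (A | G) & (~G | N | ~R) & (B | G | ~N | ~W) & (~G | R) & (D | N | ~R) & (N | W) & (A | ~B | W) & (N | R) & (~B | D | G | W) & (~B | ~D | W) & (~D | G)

Case G = True:
  (~G | ~N) forces N = False.
  (~G | N | ~R) forces R = False.
  Clause (~G | R) is falsified — contradiction.
Case G = False:
  (~A | G) forces A = False.
  Clause (A | G) is falsified — contradiction.
Both cases fail, so the formula is unsatisfiable.

The formula is unsatisfiable.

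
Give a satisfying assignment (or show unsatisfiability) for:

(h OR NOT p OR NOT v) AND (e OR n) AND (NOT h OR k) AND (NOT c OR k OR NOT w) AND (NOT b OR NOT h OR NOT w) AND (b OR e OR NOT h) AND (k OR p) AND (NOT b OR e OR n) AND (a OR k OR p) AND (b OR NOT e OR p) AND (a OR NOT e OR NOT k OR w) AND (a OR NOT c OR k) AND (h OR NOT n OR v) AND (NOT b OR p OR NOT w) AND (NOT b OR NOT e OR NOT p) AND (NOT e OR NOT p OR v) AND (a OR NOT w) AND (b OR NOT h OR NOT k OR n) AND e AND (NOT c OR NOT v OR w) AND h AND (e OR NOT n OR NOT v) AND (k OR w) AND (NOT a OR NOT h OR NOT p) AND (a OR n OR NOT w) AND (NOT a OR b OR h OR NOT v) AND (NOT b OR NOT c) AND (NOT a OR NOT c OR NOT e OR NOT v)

k = True; h = True; e = True; c = False; v = True; b = True; a = True; p = False; w = False; n = True

Unit clause (e) forces e = True.
Unit clause (h) forces h = True.
In (NOT h OR k) only k is left, so k = True.
Set c = False.
Set v = True.
Try b = False:
  (b OR NOT e OR p) forces p = True.
  (b OR NOT h OR NOT k OR n) forces n = True.
  (NOT a OR NOT h OR NOT p) forces a = False.
  (a OR NOT e OR NOT k OR w) forces w = True.
  clause (a OR NOT w) is falsified — backtrack.
So b = True.
  then (NOT b OR NOT h OR NOT w) forces w = False.
  then (a OR NOT e OR NOT k OR w) forces a = True.
  then (NOT b OR NOT e OR NOT p) forces p = False.
Set n = True.
All clauses satisfied.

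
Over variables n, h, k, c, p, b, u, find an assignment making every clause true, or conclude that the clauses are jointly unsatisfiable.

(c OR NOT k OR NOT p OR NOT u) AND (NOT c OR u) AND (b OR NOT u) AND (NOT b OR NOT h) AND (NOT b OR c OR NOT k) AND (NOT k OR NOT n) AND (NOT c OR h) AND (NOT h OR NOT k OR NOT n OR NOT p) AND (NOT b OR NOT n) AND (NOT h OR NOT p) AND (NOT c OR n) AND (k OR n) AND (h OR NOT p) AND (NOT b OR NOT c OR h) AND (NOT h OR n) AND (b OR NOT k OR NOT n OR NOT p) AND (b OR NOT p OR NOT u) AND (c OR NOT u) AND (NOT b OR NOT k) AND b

Case b = True:
  (NOT b OR NOT h) forces h = False.
  (NOT c OR h) forces c = False.
  (NOT b OR c OR NOT k) forces k = False.
  (NOT b OR NOT n) forces n = False.
  Clause (k OR n) is falsified — contradiction.
Case b = False:
  Clause (b) is falsified — contradiction.
Both cases fail, so the formula is unsatisfiable.

No satisfying assignment exists.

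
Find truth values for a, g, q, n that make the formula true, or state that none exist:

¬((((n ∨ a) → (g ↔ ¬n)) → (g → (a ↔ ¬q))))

a: True, g: True, q: True, n: False

  ¬((((n ∨ a) → (g ↔ ¬n)) → (g → (a ↔ ¬q)))) = True
    ((n ∨ a) → (g ↔ ¬n)) → (g → (a ↔ ¬q)) = False
      (n ∨ a) → (g ↔ ¬n) = True
        n ∨ a = True
        g ↔ ¬n = True
          ¬n = True
      g → (a ↔ ¬q) = False
        a ↔ ¬q = False
          ¬q = False
The formula evaluates to True.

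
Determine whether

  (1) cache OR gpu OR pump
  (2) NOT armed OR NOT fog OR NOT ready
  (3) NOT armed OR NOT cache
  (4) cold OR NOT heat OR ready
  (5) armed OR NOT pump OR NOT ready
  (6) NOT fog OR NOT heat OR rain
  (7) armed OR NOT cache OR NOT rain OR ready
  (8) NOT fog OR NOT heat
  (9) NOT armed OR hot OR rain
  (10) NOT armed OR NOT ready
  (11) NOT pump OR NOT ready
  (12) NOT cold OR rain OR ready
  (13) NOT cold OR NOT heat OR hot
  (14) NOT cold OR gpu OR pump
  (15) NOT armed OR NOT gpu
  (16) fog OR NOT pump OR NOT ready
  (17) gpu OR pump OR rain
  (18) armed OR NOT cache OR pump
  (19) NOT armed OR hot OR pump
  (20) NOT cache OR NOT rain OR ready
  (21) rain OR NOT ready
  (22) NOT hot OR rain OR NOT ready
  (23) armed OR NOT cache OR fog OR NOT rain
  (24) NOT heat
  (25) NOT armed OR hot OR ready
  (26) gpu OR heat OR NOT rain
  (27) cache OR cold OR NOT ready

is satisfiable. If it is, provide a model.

Unit clause (NOT heat) forces heat = False.
Set pump = True.
  then (NOT pump OR NOT ready) forces ready = False.
Set cold = True.
  then (NOT cold OR rain OR ready) forces rain = True.
  then (NOT cache OR NOT rain OR ready) forces cache = False.
  then (gpu OR heat OR NOT rain) forces gpu = True.
  then (NOT armed OR NOT gpu) forces armed = False.
Set hot = True.
Set fog = False.
All clauses satisfied.

pump = True, cold = True, gpu = True, heat = False, armed = False, hot = True, fog = False, ready = False, rain = True, cache = False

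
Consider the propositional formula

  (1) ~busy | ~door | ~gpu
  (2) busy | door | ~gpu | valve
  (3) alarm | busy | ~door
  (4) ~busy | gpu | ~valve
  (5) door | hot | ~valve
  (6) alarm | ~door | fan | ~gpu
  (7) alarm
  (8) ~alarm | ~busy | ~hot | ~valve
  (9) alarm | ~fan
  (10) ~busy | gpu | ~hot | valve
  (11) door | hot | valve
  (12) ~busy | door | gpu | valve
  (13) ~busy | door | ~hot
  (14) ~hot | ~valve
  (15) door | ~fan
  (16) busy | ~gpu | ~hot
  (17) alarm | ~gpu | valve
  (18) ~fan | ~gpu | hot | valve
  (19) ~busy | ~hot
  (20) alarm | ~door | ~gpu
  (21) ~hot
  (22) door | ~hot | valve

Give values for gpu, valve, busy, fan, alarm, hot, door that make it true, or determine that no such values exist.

Unit clause (alarm) forces alarm = True.
Unit clause (~hot) forces hot = False.
Set gpu = True.
Set valve = True.
  then (door | hot | ~valve) forces door = True.
  then (~busy | ~door | ~gpu) forces busy = False.
Set fan = True.
All clauses satisfied.

gpu = True, valve = True, busy = False, fan = True, alarm = True, hot = False, door = True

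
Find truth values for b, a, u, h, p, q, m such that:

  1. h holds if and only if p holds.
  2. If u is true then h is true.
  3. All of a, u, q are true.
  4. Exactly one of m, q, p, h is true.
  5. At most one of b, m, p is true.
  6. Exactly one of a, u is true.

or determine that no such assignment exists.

Case a = True:
  (3) forces u = True.
  Constraint (6) is violated (a=T, u=T) — contradiction.
Case a = False:
  Constraint (3) is violated (a=F) — contradiction.
Both cases fail — unsatisfiable.

UNSATISFIABLE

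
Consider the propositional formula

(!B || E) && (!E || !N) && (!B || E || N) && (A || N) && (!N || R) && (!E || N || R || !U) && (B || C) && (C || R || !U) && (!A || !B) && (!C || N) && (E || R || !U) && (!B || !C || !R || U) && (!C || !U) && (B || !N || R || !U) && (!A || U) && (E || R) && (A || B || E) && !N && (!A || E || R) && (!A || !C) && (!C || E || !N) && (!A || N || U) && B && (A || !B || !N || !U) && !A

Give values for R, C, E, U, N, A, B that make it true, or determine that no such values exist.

Case N = True:
  Clause (!N) is falsified — contradiction.
Case N = False:
  (A || N) forces A = True.
  Clause (!A) is falsified — contradiction.
Both cases fail, so the formula is unsatisfiable.

No satisfying assignment exists.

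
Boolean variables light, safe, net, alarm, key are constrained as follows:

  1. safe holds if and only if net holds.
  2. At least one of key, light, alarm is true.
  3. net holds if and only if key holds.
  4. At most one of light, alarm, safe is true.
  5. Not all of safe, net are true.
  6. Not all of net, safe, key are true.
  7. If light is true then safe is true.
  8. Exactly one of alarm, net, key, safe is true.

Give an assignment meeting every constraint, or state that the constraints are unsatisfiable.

light: False; safe: False; net: False; alarm: True; key: False

  (1) safe=F, net=F — same ✓
  (2) {key, light, alarm}: 1 true — at least one ✓
  (3) net=F, key=F — same ✓
  (4) {light, alarm, safe}: 1 true — at most one ✓
  (5) {safe, net}: 0/2 true — not all ✓
  (6) {net, safe, key}: 0/3 true — not all ✓
  (7) light=F ⇒ safe: vacuous ✓
  (8) {alarm, net, key, safe}: 1 true — exactly one ✓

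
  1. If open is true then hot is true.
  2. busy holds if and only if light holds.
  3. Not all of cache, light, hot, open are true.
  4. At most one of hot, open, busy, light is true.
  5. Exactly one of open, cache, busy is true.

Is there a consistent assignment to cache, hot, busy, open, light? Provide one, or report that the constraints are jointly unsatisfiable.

cache = True, hot = False, busy = False, open = False, light = False

  (1) open=F ⇒ hot: vacuous ✓
  (2) busy=F, light=F — same ✓
  (3) {cache, light, hot, open}: 1/4 true — not all ✓
  (4) {hot, open, busy, light}: 0 true — at most one ✓
  (5) {open, cache, busy}: 1 true — exactly one ✓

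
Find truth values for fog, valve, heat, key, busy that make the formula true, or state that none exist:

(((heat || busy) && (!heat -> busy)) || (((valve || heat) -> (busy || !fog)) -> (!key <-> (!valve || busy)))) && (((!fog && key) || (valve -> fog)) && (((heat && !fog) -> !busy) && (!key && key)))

Case key = True: the conjunct !key is False.
Case key = False: the conjunct key is False.
Both cases fail — unsatisfiable.

No satisfying assignment exists.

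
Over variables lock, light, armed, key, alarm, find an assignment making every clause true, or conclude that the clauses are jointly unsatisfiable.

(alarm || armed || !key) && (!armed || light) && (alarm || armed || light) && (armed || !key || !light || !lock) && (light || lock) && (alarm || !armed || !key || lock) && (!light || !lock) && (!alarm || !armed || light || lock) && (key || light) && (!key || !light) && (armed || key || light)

lock = False, light = True, armed = True, key = False, alarm = True

Set lock = False.
  then (light || lock) forces light = True.
  then (!key || !light) forces key = False.
Set armed = True.
Set alarm = True.
All clauses satisfied.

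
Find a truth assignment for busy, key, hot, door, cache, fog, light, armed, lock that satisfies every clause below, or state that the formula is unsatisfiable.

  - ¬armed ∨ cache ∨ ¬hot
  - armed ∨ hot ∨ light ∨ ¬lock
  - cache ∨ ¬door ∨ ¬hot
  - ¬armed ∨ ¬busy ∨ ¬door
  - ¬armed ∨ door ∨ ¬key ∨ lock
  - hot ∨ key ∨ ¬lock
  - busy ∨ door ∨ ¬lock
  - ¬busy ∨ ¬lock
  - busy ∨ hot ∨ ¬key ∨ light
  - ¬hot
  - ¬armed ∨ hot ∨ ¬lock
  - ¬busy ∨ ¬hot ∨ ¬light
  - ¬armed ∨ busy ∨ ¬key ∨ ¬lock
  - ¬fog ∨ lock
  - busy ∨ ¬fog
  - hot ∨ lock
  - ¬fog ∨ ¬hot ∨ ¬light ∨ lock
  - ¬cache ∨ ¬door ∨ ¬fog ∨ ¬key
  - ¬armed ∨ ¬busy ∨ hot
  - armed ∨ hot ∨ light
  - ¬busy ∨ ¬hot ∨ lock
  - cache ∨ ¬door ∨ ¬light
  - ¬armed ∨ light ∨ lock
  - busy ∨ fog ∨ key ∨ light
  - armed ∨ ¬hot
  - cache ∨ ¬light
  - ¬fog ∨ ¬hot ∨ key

busy = False, key = True, hot = False, door = True, cache = True, fog = False, light = True, armed = False, lock = True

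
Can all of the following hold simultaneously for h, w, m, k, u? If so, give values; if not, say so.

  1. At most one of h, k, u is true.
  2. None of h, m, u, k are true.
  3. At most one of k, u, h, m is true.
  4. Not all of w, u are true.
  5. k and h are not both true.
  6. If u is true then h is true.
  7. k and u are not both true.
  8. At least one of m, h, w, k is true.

h = False, w = True, m = False, k = False, u = False

  (1) {h, k, u}: 0 true — at most one ✓
  (2) {h, m, u, k}: 0 true — none ✓
  (3) {k, u, h, m}: 0 true — at most one ✓
  (4) {w, u}: 1/2 true — not all ✓
  (5) k=F, h=F — not both ✓
  (6) u=F ⇒ h: vacuous ✓
  (7) k=F, u=F — not both ✓
  (8) {m, h, w, k}: 1 true — at least one ✓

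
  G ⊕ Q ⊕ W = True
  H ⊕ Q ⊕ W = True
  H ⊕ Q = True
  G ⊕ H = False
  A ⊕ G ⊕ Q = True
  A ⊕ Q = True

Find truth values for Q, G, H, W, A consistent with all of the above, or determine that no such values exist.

Q = True; G = False; H = False; W = False; A = False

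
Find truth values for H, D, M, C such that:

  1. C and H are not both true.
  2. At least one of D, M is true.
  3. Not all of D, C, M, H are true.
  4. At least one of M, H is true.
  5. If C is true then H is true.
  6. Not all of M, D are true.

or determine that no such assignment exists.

H = True, D = False, M = True, C = False

  (1) C=F, H=T — not both ✓
  (2) {D, M}: 1 true — at least one ✓
  (3) {D, C, M, H}: 2/4 true — not all ✓
  (4) {M, H}: 2 true — at least one ✓
  (5) C=F ⇒ H: vacuous ✓
  (6) {M, D}: 1/2 true — not all ✓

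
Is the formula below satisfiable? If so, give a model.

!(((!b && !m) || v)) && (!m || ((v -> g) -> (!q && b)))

b = True, g = False, q = False, m = False, v = False

  !(((!b && !m) || v)) = True
    (!b && !m) || v = False
      !b && !m = False
        !b = False
        !m = True
  !m || ((v -> g) -> (!q && b)) = True
    !m = True
    (v -> g) -> (!q && b) = True
      v -> g = True
      !q && b = True
        !q = True
Both conjuncts True, so the formula holds.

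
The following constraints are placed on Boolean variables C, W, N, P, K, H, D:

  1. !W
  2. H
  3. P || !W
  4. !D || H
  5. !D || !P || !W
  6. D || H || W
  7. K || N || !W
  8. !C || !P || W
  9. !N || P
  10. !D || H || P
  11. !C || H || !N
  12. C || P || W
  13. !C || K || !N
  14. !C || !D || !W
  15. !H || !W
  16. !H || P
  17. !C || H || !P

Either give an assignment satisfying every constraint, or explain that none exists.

C=F, W=F, N=T, P=T, K=F, H=T, D=F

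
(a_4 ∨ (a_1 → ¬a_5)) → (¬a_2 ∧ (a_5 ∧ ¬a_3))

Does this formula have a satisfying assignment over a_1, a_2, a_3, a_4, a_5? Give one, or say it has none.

a_1: True, a_2: False, a_3: False, a_4: True, a_5: True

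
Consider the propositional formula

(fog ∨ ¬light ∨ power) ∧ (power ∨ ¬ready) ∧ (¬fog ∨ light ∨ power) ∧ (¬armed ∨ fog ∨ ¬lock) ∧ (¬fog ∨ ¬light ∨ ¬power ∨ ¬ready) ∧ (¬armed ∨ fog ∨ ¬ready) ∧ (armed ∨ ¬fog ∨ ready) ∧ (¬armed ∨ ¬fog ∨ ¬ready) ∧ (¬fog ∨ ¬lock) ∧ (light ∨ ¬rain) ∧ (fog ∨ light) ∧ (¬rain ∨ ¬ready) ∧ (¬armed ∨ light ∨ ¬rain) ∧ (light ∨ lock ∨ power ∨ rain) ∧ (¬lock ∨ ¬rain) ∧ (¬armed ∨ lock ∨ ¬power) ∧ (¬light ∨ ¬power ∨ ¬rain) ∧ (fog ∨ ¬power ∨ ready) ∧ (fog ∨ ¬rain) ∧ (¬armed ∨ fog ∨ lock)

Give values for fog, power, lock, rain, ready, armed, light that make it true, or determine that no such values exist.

Set fog = True.
  then (¬fog ∨ ¬lock) forces lock = False.
Set power = False.
  then (power ∨ ¬ready) forces ready = False.
  then (¬fog ∨ light ∨ power) forces light = True.
  then (armed ∨ ¬fog ∨ ready) forces armed = True.
Set rain = True.
All clauses satisfied.

fog = True; power = False; lock = False; rain = True; ready = False; armed = True; light = True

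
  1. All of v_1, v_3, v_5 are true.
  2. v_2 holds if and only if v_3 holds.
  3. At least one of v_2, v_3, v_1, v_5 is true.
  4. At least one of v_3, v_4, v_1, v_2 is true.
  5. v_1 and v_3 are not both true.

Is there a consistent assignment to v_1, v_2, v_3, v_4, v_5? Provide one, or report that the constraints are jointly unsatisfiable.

The formula is unsatisfiable.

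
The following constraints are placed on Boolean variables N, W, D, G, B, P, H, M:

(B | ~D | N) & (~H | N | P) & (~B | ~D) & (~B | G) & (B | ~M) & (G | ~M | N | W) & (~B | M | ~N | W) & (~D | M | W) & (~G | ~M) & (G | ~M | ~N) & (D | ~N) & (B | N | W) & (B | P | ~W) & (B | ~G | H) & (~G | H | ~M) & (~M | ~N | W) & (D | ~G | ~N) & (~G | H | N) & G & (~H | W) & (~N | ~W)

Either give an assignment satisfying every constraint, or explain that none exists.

Unit clause (G) forces G = True.
In (~G | ~M) only ~M is left, so M = False.
Try N = True:
  (D | ~N) forces D = True.
  (~B | ~D) forces B = False.
  (~D | M | W) forces W = True.
  clause (~N | ~W) is falsified — backtrack.
So N = False.
  then (~G | H | N) forces H = True.
  then (~H | W) forces W = True.
  then (~H | N | P) forces P = True.
Try D = True:
  (B | ~D | N) forces B = True.
  clause (~B | ~D) is falsified — backtrack.
So D = False.
Set B = True.
All clauses satisfied.

N = False; W = True; D = False; G = True; B = True; P = True; H = True; M = False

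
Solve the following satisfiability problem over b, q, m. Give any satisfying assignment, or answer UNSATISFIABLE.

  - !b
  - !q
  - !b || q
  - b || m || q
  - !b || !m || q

Unit clause (!b) forces b = False.
Unit clause (!q) forces q = False.
In (b || m || q) only m is left, so m = True.
Check each clause:
  (!b): !b holds.
  (!q): !q holds.
  (!b || q): !b holds.
  (b || m || q): m holds.
  (!b || !m || q): !b holds.
All clauses satisfied.

b = False, q = False, m = True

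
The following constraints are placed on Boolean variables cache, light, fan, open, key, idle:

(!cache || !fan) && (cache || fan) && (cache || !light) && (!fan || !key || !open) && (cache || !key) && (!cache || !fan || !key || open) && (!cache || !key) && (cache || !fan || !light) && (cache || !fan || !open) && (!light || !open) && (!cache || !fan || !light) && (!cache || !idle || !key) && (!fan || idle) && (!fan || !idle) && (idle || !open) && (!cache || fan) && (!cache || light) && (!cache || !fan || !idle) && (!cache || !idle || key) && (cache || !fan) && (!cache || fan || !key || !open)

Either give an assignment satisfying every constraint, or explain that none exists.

Unsatisfiable

Case cache = True:
  (!cache || !fan) forces fan = False.
  Clause (!cache || fan) is falsified — contradiction.
Case cache = False:
  (cache || fan) forces fan = True.
  Clause (cache || !fan) is falsified — contradiction.
Both cases fail, so the formula is unsatisfiable.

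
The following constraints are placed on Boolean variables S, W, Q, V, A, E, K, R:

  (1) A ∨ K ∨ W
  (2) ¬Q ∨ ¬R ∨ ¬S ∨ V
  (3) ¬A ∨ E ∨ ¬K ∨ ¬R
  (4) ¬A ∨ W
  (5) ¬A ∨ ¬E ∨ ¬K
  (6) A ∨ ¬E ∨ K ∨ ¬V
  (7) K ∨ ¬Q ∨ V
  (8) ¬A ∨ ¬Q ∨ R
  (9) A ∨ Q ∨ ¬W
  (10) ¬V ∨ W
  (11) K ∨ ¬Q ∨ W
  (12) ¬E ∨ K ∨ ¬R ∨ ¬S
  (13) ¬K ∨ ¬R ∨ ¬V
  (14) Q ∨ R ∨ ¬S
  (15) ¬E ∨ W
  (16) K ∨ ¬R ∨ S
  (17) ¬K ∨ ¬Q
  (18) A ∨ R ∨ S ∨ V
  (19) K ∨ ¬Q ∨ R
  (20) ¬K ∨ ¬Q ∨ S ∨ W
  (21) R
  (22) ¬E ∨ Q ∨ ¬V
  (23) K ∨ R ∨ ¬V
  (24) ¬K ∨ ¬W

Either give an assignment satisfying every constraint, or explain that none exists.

S = True; W = True; Q = False; V = True; A = True; E = False; K = False; R = True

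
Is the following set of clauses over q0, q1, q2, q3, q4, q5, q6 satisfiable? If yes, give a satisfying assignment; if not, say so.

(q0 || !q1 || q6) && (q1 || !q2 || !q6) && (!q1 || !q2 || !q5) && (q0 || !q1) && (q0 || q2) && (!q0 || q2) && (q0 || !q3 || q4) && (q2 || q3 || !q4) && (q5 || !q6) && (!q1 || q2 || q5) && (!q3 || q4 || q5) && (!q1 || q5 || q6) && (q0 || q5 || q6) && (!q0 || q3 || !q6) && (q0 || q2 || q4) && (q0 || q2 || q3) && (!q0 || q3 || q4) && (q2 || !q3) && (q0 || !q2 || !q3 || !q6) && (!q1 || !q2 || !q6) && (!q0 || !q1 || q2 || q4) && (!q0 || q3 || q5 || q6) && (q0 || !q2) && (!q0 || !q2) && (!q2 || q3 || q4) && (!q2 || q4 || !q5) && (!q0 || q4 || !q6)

No satisfying assignment exists.

Case q2 = True:
  (q0 || !q2) forces q0 = True.
  Clause (!q0 || !q2) is falsified — contradiction.
Case q2 = False:
  (q0 || q2) forces q0 = True.
  Clause (!q0 || q2) is falsified — contradiction.
Both cases fail, so the formula is unsatisfiable.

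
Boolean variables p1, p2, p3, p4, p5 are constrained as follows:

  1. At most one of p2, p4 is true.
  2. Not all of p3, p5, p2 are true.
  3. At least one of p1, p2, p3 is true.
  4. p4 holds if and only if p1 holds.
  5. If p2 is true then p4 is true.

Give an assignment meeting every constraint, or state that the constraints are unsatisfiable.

p1=T; p2=F; p3=T; p4=T; p5=F

  (1) {p2, p4}: 1 true — at most one ✓
  (2) {p3, p5, p2}: 1/3 true — not all ✓
  (3) {p1, p2, p3}: 2 true — at least one ✓
  (4) p4=T, p1=T — same ✓
  (5) p2=F ⇒ p4: vacuous ✓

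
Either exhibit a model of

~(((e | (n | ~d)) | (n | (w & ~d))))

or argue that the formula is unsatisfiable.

d=T, n=F, e=F, w=F

  ~(((e | (n | ~d)) | (n | (w & ~d)))) = True
    (e | (n | ~d)) | (n | (w & ~d)) = False
      e | (n | ~d) = False
        n | ~d = False
          ~d = False
      n | (w & ~d) = False
        w & ~d = False
          ~d = False
The formula evaluates to True.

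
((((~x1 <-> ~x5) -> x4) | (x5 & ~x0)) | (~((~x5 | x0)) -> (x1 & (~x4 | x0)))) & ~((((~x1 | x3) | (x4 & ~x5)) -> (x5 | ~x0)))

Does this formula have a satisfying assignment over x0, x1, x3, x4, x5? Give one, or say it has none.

x0 = True; x1 = False; x3 = True; x4 = False; x5 = False

  (((~x1 <-> ~x5) -> x4) | (x5 & ~x0)) | (~((~x5 | x0)) -> (x1 & (~x4 | x0))) = True
    ((~x1 <-> ~x5) -> x4) | (x5 & ~x0) = False
      (~x1 <-> ~x5) -> x4 = False
        ~x1 <-> ~x5 = True
          ~x1 = True
          ~x5 = True
      x5 & ~x0 = False
        ~x0 = False
    ~((~x5 | x0)) -> (x1 & (~x4 | x0)) = True
      ~((~x5 | x0)) = False
        ~x5 | x0 = True
          ~x5 = True
      x1 & (~x4 | x0) = False
        ~x4 | x0 = True
          ~x4 = True
  ~((((~x1 | x3) | (x4 & ~x5)) -> (x5 | ~x0))) = True
    ((~x1 | x3) | (x4 & ~x5)) -> (x5 | ~x0) = False
      (~x1 | x3) | (x4 & ~x5) = True
        ~x1 | x3 = True
          ~x1 = True
        x4 & ~x5 = False
          ~x5 = True
      x5 | ~x0 = False
        ~x0 = False
Both conjuncts True, so the formula holds.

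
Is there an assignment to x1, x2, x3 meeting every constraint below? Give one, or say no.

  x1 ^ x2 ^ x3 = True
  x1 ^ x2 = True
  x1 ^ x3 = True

x1 = True, x2 = False, x3 = False

x1 ^ x2 ^ x3 = T ^ F ^ F = True ✓
x1 ^ x2 = T ^ F = True ✓
x1 ^ x3 = T ^ F = True ✓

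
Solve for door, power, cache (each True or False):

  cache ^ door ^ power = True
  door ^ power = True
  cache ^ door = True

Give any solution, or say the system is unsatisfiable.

door = True, power = False, cache = False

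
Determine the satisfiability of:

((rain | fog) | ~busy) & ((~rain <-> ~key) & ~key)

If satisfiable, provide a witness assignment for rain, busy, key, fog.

rain = False; busy = False; key = False; fog = False

  (rain | fog) | ~busy = True
    rain | fog = False
    ~busy = True
  (~rain <-> ~key) & ~key = True
    ~rain <-> ~key = True
      ~rain = True
      ~key = True
    ~key = True
Both conjuncts True, so the formula holds.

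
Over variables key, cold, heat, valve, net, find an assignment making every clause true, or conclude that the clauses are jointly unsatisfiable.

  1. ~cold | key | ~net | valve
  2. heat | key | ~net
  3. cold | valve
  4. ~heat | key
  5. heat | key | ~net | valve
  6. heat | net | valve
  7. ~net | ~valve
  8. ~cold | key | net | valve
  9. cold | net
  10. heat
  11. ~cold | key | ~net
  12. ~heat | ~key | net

Unit clause (heat) forces heat = True.
In (~heat | key) only key is left, so key = True.
In (~heat | ~key | net) only net is left, so net = True.
In (~net | ~valve) only ~valve is left, so valve = False.
In (cold | valve) only cold is left, so cold = True.
All clauses satisfied.

key = True, cold = True, heat = True, valve = False, net = True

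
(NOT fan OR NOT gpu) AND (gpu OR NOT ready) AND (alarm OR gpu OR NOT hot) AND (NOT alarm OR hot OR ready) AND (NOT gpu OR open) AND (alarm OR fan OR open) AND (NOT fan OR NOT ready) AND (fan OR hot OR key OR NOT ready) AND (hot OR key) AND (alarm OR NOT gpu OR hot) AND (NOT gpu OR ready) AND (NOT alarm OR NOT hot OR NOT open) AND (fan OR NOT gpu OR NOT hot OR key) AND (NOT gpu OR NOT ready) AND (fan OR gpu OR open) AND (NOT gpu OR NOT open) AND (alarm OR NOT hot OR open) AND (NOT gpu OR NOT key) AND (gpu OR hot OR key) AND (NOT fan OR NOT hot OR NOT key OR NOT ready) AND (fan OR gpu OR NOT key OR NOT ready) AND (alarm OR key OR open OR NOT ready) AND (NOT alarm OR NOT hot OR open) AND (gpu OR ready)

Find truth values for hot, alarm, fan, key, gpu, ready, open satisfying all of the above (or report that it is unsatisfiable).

Case ready = True:
  (gpu OR NOT ready) forces gpu = True.
  Clause (NOT gpu OR NOT ready) is falsified — contradiction.
Case ready = False:
  (NOT gpu OR ready) forces gpu = False.
  Clause (gpu OR ready) is falsified — contradiction.
Both cases fail, so the formula is unsatisfiable.

No satisfying assignment exists.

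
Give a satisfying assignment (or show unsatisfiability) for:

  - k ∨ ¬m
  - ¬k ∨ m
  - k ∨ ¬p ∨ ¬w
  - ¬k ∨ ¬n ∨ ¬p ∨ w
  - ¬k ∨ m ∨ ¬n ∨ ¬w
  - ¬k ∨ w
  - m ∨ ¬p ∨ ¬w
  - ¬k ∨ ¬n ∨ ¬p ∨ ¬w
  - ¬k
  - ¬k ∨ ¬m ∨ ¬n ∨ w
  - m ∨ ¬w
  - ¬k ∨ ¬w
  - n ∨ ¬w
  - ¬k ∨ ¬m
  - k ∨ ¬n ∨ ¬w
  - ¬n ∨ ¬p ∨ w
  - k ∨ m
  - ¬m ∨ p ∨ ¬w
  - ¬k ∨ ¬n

Case k = True:
  Clause (¬k) is falsified — contradiction.
Case k = False:
  (k ∨ ¬m) forces m = False.
  Clause (k ∨ m) is falsified — contradiction.
Both cases fail, so the formula is unsatisfiable.

UNSATISFIABLE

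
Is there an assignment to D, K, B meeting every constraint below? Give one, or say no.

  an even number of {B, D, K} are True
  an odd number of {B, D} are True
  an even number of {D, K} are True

D=T, K=T, B=F

{B, D, K}: 2 true → even ✓
{B, D}: 1 true → odd ✓
{D, K}: 2 true → even ✓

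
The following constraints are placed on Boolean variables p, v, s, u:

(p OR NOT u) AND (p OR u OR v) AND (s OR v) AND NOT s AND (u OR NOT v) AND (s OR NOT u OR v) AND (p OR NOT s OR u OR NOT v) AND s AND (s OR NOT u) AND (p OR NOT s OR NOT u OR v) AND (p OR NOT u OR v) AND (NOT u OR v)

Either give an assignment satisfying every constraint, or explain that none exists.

Case s = True:
  Clause (NOT s) is falsified — contradiction.
Case s = False:
  Clause (s) is falsified — contradiction.
Both cases fail, so the formula is unsatisfiable.

Unsatisfiable — no assignment works.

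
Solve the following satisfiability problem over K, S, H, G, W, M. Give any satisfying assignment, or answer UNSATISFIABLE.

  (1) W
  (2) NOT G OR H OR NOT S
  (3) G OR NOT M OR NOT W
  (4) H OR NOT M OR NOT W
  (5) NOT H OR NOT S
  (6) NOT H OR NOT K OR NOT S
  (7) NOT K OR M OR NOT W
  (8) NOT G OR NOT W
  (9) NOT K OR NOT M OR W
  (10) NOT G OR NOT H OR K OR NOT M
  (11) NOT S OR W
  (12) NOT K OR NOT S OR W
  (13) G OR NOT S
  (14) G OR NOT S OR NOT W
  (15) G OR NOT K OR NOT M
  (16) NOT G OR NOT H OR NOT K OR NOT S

K: False; S: False; H: True; G: False; W: True; M: False

Unit clause (W) forces W = True.
In (NOT G OR NOT W) only NOT G is left, so G = False.
In (G OR NOT S) only NOT S is left, so S = False.
In (G OR NOT M OR NOT W) only NOT M is left, so M = False.
In (NOT K OR M OR NOT W) only NOT K is left, so K = False.
Set H = True.
All clauses satisfied.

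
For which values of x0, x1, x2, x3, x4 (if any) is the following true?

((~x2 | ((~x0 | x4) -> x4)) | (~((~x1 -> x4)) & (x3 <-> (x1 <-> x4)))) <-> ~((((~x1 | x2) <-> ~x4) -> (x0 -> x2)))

x0 = True; x1 = True; x2 = False; x3 = False; x4 = True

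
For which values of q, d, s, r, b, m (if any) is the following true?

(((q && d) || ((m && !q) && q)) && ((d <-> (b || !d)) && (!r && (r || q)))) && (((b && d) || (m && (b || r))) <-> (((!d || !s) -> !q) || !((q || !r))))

q = True; d = True; s = True; r = False; b = True; m = True

  ((q && d) || ((m && !q) && q)) && ((d <-> (b || !d)) && (!r && (r || q))) = True
    (q && d) || ((m && !q) && q) = True
      q && d = True
      (m && !q) && q = False
        m && !q = False
          !q = False
    (d <-> (b || !d)) && (!r && (r || q)) = True
      d <-> (b || !d) = True
        b || !d = True
          !d = False
      !r && (r || q) = True
        !r = True
        r || q = True
  ((b && d) || (m && (b || r))) <-> (((!d || !s) -> !q) || !((q || !r))) = True
    (b && d) || (m && (b || r)) = True
      b && d = True
      m && (b || r) = True
        b || r = True
    ((!d || !s) -> !q) || !((q || !r)) = True
      (!d || !s) -> !q = True
        !d || !s = False
          !d = False
          !s = False
        !q = False
      !((q || !r)) = False
        q || !r = True
          !r = True
Both conjuncts True, so the formula holds.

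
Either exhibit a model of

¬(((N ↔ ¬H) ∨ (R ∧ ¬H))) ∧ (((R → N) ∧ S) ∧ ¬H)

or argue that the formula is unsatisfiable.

N=F, H=F, R=F, S=T

  ¬(((N ↔ ¬H) ∨ (R ∧ ¬H))) = True
    (N ↔ ¬H) ∨ (R ∧ ¬H) = False
      N ↔ ¬H = False
        ¬H = True
      R ∧ ¬H = False
        ¬H = True
  ((R → N) ∧ S) ∧ ¬H = True
    (R → N) ∧ S = True
      R → N = True
    ¬H = True
Both conjuncts True, so the formula holds.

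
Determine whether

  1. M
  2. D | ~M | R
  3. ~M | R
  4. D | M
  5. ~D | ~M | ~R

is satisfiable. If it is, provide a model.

D = False, M = True, R = True

Unit clause (M) forces M = True.
In (~M | R) only R is left, so R = True.
In (~D | ~M | ~R) only ~D is left, so D = False.
All clauses satisfied.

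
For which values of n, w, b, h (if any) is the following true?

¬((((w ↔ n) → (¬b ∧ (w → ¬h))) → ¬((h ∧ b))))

n = True; w = False; b = True; h = True

  ¬((((w ↔ n) → (¬b ∧ (w → ¬h))) → ¬((h ∧ b)))) = True
    ((w ↔ n) → (¬b ∧ (w → ¬h))) → ¬((h ∧ b)) = False
      (w ↔ n) → (¬b ∧ (w → ¬h)) = True
        w ↔ n = False
        ¬b ∧ (w → ¬h) = False
          ¬b = False
          w → ¬h = True
            ¬h = False
      ¬((h ∧ b)) = False
        h ∧ b = True
The formula evaluates to True.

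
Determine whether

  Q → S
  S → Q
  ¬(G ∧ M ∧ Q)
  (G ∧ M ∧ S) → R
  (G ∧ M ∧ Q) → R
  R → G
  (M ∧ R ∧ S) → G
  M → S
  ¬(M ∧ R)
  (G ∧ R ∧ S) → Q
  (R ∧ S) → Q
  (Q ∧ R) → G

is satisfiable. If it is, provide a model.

Set S = True.
  then (Q ∨ ¬S) forces Q = True.
Set M = False.
Set G = True.
Set R = True.
All clauses satisfied.

S=T; M=F; G=T; R=T; Q=T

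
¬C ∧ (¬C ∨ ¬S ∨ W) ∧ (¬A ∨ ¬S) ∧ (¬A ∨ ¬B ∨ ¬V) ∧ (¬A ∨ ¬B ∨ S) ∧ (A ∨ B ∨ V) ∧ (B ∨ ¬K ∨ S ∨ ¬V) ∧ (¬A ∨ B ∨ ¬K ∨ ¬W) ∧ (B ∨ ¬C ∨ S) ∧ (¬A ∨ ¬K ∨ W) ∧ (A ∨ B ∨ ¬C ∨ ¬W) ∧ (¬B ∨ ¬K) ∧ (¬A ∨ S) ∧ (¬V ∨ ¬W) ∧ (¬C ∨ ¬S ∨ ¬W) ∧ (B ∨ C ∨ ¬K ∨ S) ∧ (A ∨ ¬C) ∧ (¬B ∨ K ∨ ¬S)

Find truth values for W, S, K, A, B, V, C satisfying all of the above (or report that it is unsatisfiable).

W: False; S: True; K: True; A: False; B: False; V: True; C: False

Unit clause (¬C) forces C = False.
Set W = False.
Set S = True.
  then (¬A ∨ ¬S) forces A = False.
Set K = True.
  then (¬B ∨ ¬K) forces B = False.
  then (A ∨ B ∨ V) forces V = True.
All clauses satisfied.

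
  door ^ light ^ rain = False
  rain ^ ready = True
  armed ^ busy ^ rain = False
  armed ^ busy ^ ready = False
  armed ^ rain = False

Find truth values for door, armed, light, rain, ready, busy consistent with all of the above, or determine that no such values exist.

No satisfying assignment exists.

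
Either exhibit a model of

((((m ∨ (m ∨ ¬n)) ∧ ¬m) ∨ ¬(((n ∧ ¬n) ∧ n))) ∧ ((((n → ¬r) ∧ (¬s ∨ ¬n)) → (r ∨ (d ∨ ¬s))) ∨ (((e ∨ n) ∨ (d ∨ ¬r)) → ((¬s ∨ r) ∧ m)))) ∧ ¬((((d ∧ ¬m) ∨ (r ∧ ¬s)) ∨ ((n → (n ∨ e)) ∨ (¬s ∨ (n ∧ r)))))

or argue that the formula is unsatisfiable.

The conjunct ¬((((d ∧ ¬m) ∨ (r ∧ ¬s)) ∨ ((n → (n ∨ e)) ∨ (¬s ∨ (n ∧ r))))) is unsatisfiable on its own:
  n = True: this becomes ¬((((d ∧ ¬m) ∨ (r ∧ ¬s)) ∨ True)) = False.
  n = False: this becomes ¬((((d ∧ ¬m) ∨ (r ∧ ¬s)) ∨ True)) = False.
So the whole conjunction is unsatisfiable.

Unsatisfiable — no assignment works.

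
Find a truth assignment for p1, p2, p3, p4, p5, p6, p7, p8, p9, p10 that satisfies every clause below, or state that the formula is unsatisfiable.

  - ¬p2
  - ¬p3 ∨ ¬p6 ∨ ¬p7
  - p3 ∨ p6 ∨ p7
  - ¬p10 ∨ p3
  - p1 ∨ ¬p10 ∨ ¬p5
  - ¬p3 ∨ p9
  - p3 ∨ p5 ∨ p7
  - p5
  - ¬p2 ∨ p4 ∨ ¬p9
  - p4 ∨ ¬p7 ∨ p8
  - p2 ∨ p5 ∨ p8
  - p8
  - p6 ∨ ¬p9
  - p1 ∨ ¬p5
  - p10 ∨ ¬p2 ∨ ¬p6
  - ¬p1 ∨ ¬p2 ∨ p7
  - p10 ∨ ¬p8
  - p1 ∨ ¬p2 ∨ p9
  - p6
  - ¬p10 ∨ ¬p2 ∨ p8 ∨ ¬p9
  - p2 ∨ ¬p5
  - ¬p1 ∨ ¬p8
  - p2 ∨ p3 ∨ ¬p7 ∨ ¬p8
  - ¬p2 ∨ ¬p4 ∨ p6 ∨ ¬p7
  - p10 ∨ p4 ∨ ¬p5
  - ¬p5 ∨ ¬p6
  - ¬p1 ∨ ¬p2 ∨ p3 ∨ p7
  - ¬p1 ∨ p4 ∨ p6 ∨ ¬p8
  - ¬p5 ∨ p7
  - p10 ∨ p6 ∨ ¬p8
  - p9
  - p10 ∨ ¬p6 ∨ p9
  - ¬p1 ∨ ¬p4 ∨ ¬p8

The formula is unsatisfiable.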